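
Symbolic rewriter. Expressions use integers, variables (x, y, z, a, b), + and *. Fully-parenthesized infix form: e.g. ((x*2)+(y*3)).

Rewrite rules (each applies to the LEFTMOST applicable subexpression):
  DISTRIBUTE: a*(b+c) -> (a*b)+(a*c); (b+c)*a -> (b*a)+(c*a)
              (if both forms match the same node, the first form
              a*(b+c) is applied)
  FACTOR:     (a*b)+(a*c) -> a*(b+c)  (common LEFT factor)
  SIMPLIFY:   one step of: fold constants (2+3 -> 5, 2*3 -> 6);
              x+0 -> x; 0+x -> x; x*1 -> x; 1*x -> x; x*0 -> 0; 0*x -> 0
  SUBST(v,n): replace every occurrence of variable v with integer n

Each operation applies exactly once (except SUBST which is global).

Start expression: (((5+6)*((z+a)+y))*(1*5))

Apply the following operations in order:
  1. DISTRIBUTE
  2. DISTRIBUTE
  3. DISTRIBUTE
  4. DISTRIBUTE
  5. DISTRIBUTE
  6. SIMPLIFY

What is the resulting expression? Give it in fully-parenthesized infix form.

Answer: (((((5*z)+(6*z))*5)+(((5+6)*a)*(1*5)))+(((5+6)*y)*(1*5)))

Derivation:
Start: (((5+6)*((z+a)+y))*(1*5))
Apply DISTRIBUTE at L (target: ((5+6)*((z+a)+y))): (((5+6)*((z+a)+y))*(1*5)) -> ((((5+6)*(z+a))+((5+6)*y))*(1*5))
Apply DISTRIBUTE at root (target: ((((5+6)*(z+a))+((5+6)*y))*(1*5))): ((((5+6)*(z+a))+((5+6)*y))*(1*5)) -> ((((5+6)*(z+a))*(1*5))+(((5+6)*y)*(1*5)))
Apply DISTRIBUTE at LL (target: ((5+6)*(z+a))): ((((5+6)*(z+a))*(1*5))+(((5+6)*y)*(1*5))) -> (((((5+6)*z)+((5+6)*a))*(1*5))+(((5+6)*y)*(1*5)))
Apply DISTRIBUTE at L (target: ((((5+6)*z)+((5+6)*a))*(1*5))): (((((5+6)*z)+((5+6)*a))*(1*5))+(((5+6)*y)*(1*5))) -> (((((5+6)*z)*(1*5))+(((5+6)*a)*(1*5)))+(((5+6)*y)*(1*5)))
Apply DISTRIBUTE at LLL (target: ((5+6)*z)): (((((5+6)*z)*(1*5))+(((5+6)*a)*(1*5)))+(((5+6)*y)*(1*5))) -> (((((5*z)+(6*z))*(1*5))+(((5+6)*a)*(1*5)))+(((5+6)*y)*(1*5)))
Apply SIMPLIFY at LLR (target: (1*5)): (((((5*z)+(6*z))*(1*5))+(((5+6)*a)*(1*5)))+(((5+6)*y)*(1*5))) -> (((((5*z)+(6*z))*5)+(((5+6)*a)*(1*5)))+(((5+6)*y)*(1*5)))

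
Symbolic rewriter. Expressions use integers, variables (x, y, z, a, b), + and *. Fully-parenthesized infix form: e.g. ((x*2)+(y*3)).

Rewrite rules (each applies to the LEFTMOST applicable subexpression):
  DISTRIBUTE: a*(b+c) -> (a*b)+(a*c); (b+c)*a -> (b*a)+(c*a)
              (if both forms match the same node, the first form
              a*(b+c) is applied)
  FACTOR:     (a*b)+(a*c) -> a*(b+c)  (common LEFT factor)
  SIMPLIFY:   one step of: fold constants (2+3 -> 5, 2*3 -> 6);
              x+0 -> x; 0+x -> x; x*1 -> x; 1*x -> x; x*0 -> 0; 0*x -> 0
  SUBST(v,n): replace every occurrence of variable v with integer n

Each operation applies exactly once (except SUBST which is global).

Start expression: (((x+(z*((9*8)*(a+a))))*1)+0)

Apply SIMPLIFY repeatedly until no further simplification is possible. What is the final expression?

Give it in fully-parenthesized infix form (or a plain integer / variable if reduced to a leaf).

Start: (((x+(z*((9*8)*(a+a))))*1)+0)
Step 1: at root: (((x+(z*((9*8)*(a+a))))*1)+0) -> ((x+(z*((9*8)*(a+a))))*1); overall: (((x+(z*((9*8)*(a+a))))*1)+0) -> ((x+(z*((9*8)*(a+a))))*1)
Step 2: at root: ((x+(z*((9*8)*(a+a))))*1) -> (x+(z*((9*8)*(a+a)))); overall: ((x+(z*((9*8)*(a+a))))*1) -> (x+(z*((9*8)*(a+a))))
Step 3: at RRL: (9*8) -> 72; overall: (x+(z*((9*8)*(a+a)))) -> (x+(z*(72*(a+a))))
Fixed point: (x+(z*(72*(a+a))))

Answer: (x+(z*(72*(a+a))))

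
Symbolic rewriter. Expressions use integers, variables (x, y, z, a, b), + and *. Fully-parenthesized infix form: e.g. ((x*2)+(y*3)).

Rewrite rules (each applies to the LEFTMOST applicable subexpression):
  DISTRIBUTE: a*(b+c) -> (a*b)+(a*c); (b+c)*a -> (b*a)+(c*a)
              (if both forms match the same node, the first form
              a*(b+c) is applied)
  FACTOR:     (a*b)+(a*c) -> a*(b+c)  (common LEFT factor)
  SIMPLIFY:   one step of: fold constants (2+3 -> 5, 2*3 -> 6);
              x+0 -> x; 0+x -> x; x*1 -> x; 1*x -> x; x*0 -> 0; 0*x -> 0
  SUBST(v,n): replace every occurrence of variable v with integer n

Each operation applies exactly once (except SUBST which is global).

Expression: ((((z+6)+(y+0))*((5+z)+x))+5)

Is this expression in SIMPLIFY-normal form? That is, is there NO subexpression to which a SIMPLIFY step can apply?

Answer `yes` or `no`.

Expression: ((((z+6)+(y+0))*((5+z)+x))+5)
Scanning for simplifiable subexpressions (pre-order)...
  at root: ((((z+6)+(y+0))*((5+z)+x))+5) (not simplifiable)
  at L: (((z+6)+(y+0))*((5+z)+x)) (not simplifiable)
  at LL: ((z+6)+(y+0)) (not simplifiable)
  at LLL: (z+6) (not simplifiable)
  at LLR: (y+0) (SIMPLIFIABLE)
  at LR: ((5+z)+x) (not simplifiable)
  at LRL: (5+z) (not simplifiable)
Found simplifiable subexpr at path LLR: (y+0)
One SIMPLIFY step would give: ((((z+6)+y)*((5+z)+x))+5)
-> NOT in normal form.

Answer: no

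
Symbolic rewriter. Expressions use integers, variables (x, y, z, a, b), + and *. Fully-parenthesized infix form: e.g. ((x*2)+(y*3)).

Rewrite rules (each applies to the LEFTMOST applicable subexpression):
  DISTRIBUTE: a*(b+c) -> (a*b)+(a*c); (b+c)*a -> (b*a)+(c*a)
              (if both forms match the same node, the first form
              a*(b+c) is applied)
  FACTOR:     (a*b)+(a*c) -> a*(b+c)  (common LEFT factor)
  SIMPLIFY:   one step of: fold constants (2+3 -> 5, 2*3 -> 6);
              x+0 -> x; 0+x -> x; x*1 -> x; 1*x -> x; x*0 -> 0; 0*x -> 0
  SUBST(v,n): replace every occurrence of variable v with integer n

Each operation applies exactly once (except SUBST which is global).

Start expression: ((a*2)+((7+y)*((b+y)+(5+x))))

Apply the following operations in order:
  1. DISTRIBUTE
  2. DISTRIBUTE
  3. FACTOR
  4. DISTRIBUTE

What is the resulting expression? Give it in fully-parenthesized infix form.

Start: ((a*2)+((7+y)*((b+y)+(5+x))))
Apply DISTRIBUTE at R (target: ((7+y)*((b+y)+(5+x)))): ((a*2)+((7+y)*((b+y)+(5+x)))) -> ((a*2)+(((7+y)*(b+y))+((7+y)*(5+x))))
Apply DISTRIBUTE at RL (target: ((7+y)*(b+y))): ((a*2)+(((7+y)*(b+y))+((7+y)*(5+x)))) -> ((a*2)+((((7+y)*b)+((7+y)*y))+((7+y)*(5+x))))
Apply FACTOR at RL (target: (((7+y)*b)+((7+y)*y))): ((a*2)+((((7+y)*b)+((7+y)*y))+((7+y)*(5+x)))) -> ((a*2)+(((7+y)*(b+y))+((7+y)*(5+x))))
Apply DISTRIBUTE at RL (target: ((7+y)*(b+y))): ((a*2)+(((7+y)*(b+y))+((7+y)*(5+x)))) -> ((a*2)+((((7+y)*b)+((7+y)*y))+((7+y)*(5+x))))

Answer: ((a*2)+((((7+y)*b)+((7+y)*y))+((7+y)*(5+x))))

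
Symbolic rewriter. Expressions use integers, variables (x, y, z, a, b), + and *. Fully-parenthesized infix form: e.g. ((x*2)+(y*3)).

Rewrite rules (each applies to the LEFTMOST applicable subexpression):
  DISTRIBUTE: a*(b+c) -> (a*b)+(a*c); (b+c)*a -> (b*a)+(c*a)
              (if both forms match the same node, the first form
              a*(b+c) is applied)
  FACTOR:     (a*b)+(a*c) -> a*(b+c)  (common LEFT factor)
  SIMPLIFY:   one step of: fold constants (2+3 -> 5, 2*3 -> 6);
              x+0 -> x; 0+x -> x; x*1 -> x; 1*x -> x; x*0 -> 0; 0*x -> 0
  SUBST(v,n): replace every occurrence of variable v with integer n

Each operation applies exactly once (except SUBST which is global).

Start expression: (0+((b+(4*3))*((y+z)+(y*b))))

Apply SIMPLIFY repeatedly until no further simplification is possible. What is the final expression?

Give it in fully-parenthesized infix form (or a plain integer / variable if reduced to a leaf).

Start: (0+((b+(4*3))*((y+z)+(y*b))))
Step 1: at root: (0+((b+(4*3))*((y+z)+(y*b)))) -> ((b+(4*3))*((y+z)+(y*b))); overall: (0+((b+(4*3))*((y+z)+(y*b)))) -> ((b+(4*3))*((y+z)+(y*b)))
Step 2: at LR: (4*3) -> 12; overall: ((b+(4*3))*((y+z)+(y*b))) -> ((b+12)*((y+z)+(y*b)))
Fixed point: ((b+12)*((y+z)+(y*b)))

Answer: ((b+12)*((y+z)+(y*b)))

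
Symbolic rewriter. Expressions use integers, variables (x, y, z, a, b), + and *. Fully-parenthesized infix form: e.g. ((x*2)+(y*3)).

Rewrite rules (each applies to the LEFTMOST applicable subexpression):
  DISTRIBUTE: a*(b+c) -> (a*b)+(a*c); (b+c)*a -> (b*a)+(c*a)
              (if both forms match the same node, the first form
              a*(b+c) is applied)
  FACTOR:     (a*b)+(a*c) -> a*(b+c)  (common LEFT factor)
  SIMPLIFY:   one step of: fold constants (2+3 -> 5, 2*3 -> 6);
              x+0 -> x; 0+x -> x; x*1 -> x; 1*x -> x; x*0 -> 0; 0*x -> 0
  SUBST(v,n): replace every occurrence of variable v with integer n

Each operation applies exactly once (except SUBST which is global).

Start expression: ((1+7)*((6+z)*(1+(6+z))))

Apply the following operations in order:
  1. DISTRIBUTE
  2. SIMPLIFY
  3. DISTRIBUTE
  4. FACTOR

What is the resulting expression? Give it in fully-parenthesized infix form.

Start: ((1+7)*((6+z)*(1+(6+z))))
Apply DISTRIBUTE at root (target: ((1+7)*((6+z)*(1+(6+z))))): ((1+7)*((6+z)*(1+(6+z)))) -> ((1*((6+z)*(1+(6+z))))+(7*((6+z)*(1+(6+z)))))
Apply SIMPLIFY at L (target: (1*((6+z)*(1+(6+z))))): ((1*((6+z)*(1+(6+z))))+(7*((6+z)*(1+(6+z))))) -> (((6+z)*(1+(6+z)))+(7*((6+z)*(1+(6+z)))))
Apply DISTRIBUTE at L (target: ((6+z)*(1+(6+z)))): (((6+z)*(1+(6+z)))+(7*((6+z)*(1+(6+z))))) -> ((((6+z)*1)+((6+z)*(6+z)))+(7*((6+z)*(1+(6+z)))))
Apply FACTOR at L (target: (((6+z)*1)+((6+z)*(6+z)))): ((((6+z)*1)+((6+z)*(6+z)))+(7*((6+z)*(1+(6+z))))) -> (((6+z)*(1+(6+z)))+(7*((6+z)*(1+(6+z)))))

Answer: (((6+z)*(1+(6+z)))+(7*((6+z)*(1+(6+z)))))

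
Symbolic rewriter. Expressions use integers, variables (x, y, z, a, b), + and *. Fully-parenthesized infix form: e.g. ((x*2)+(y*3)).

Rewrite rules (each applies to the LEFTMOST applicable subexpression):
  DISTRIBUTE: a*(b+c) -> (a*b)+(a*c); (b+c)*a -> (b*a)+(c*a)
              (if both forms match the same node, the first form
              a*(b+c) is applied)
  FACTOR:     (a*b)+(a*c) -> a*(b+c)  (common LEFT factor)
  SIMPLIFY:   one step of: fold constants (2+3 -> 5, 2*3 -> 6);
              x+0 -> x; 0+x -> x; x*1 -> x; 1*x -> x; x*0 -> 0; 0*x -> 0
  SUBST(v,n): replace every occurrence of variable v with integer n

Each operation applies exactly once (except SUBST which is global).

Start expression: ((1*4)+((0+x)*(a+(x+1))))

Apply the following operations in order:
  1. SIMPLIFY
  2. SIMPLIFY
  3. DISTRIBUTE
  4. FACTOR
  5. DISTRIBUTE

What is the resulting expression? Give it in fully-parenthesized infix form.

Answer: (4+((x*a)+(x*(x+1))))

Derivation:
Start: ((1*4)+((0+x)*(a+(x+1))))
Apply SIMPLIFY at L (target: (1*4)): ((1*4)+((0+x)*(a+(x+1)))) -> (4+((0+x)*(a+(x+1))))
Apply SIMPLIFY at RL (target: (0+x)): (4+((0+x)*(a+(x+1)))) -> (4+(x*(a+(x+1))))
Apply DISTRIBUTE at R (target: (x*(a+(x+1)))): (4+(x*(a+(x+1)))) -> (4+((x*a)+(x*(x+1))))
Apply FACTOR at R (target: ((x*a)+(x*(x+1)))): (4+((x*a)+(x*(x+1)))) -> (4+(x*(a+(x+1))))
Apply DISTRIBUTE at R (target: (x*(a+(x+1)))): (4+(x*(a+(x+1)))) -> (4+((x*a)+(x*(x+1))))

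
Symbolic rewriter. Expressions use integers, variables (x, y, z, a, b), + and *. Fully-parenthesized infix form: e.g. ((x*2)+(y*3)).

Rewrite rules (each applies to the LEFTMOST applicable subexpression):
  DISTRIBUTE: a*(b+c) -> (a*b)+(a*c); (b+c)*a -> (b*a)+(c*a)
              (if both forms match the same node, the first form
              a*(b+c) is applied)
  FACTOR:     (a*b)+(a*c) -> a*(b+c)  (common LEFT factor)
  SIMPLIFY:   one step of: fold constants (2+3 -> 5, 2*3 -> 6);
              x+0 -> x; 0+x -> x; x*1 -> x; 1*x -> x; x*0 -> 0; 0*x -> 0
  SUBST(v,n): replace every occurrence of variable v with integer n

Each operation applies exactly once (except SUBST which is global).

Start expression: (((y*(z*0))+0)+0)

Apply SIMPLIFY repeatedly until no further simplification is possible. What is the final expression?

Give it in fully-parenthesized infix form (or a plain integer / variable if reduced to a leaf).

Answer: 0

Derivation:
Start: (((y*(z*0))+0)+0)
Step 1: at root: (((y*(z*0))+0)+0) -> ((y*(z*0))+0); overall: (((y*(z*0))+0)+0) -> ((y*(z*0))+0)
Step 2: at root: ((y*(z*0))+0) -> (y*(z*0)); overall: ((y*(z*0))+0) -> (y*(z*0))
Step 3: at R: (z*0) -> 0; overall: (y*(z*0)) -> (y*0)
Step 4: at root: (y*0) -> 0; overall: (y*0) -> 0
Fixed point: 0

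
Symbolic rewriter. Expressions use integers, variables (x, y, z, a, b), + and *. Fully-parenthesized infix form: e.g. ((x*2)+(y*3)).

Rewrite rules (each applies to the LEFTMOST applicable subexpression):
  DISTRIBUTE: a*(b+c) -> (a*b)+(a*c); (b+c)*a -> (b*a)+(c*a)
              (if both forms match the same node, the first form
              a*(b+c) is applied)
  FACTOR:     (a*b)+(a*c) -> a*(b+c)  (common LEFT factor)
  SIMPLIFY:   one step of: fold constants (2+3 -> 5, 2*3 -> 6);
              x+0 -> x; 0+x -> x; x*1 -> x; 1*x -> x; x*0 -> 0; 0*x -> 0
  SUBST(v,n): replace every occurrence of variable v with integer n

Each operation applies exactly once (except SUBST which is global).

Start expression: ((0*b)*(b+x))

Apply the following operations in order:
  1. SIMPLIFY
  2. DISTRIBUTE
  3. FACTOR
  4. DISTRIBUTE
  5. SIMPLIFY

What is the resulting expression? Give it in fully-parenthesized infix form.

Answer: (0+(0*x))

Derivation:
Start: ((0*b)*(b+x))
Apply SIMPLIFY at L (target: (0*b)): ((0*b)*(b+x)) -> (0*(b+x))
Apply DISTRIBUTE at root (target: (0*(b+x))): (0*(b+x)) -> ((0*b)+(0*x))
Apply FACTOR at root (target: ((0*b)+(0*x))): ((0*b)+(0*x)) -> (0*(b+x))
Apply DISTRIBUTE at root (target: (0*(b+x))): (0*(b+x)) -> ((0*b)+(0*x))
Apply SIMPLIFY at L (target: (0*b)): ((0*b)+(0*x)) -> (0+(0*x))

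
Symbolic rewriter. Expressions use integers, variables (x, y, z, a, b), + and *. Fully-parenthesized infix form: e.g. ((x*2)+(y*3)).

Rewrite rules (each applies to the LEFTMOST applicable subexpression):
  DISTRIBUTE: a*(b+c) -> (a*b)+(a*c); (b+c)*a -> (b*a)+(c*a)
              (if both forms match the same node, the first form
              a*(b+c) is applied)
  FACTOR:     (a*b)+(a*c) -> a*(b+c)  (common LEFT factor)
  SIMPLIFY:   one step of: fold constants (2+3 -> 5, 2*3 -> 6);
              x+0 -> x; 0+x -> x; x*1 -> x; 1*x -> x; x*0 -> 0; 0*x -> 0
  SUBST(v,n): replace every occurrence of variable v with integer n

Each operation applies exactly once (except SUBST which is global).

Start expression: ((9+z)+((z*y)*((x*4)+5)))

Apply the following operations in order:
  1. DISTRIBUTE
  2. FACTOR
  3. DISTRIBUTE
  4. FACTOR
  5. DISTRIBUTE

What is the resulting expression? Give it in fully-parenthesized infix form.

Answer: ((9+z)+(((z*y)*(x*4))+((z*y)*5)))

Derivation:
Start: ((9+z)+((z*y)*((x*4)+5)))
Apply DISTRIBUTE at R (target: ((z*y)*((x*4)+5))): ((9+z)+((z*y)*((x*4)+5))) -> ((9+z)+(((z*y)*(x*4))+((z*y)*5)))
Apply FACTOR at R (target: (((z*y)*(x*4))+((z*y)*5))): ((9+z)+(((z*y)*(x*4))+((z*y)*5))) -> ((9+z)+((z*y)*((x*4)+5)))
Apply DISTRIBUTE at R (target: ((z*y)*((x*4)+5))): ((9+z)+((z*y)*((x*4)+5))) -> ((9+z)+(((z*y)*(x*4))+((z*y)*5)))
Apply FACTOR at R (target: (((z*y)*(x*4))+((z*y)*5))): ((9+z)+(((z*y)*(x*4))+((z*y)*5))) -> ((9+z)+((z*y)*((x*4)+5)))
Apply DISTRIBUTE at R (target: ((z*y)*((x*4)+5))): ((9+z)+((z*y)*((x*4)+5))) -> ((9+z)+(((z*y)*(x*4))+((z*y)*5)))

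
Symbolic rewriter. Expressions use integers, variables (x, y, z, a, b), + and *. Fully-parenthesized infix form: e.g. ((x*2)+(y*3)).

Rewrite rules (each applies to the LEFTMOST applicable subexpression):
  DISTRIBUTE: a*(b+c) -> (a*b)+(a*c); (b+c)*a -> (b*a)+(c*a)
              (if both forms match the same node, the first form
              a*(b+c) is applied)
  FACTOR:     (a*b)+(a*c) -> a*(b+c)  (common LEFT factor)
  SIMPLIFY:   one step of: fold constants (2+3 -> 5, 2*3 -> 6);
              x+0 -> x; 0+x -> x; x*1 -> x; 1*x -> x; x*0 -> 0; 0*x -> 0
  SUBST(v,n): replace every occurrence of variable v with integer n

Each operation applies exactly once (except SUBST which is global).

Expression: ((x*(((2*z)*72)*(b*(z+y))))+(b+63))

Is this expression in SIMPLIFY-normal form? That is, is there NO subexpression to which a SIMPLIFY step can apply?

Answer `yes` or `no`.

Expression: ((x*(((2*z)*72)*(b*(z+y))))+(b+63))
Scanning for simplifiable subexpressions (pre-order)...
  at root: ((x*(((2*z)*72)*(b*(z+y))))+(b+63)) (not simplifiable)
  at L: (x*(((2*z)*72)*(b*(z+y)))) (not simplifiable)
  at LR: (((2*z)*72)*(b*(z+y))) (not simplifiable)
  at LRL: ((2*z)*72) (not simplifiable)
  at LRLL: (2*z) (not simplifiable)
  at LRR: (b*(z+y)) (not simplifiable)
  at LRRR: (z+y) (not simplifiable)
  at R: (b+63) (not simplifiable)
Result: no simplifiable subexpression found -> normal form.

Answer: yes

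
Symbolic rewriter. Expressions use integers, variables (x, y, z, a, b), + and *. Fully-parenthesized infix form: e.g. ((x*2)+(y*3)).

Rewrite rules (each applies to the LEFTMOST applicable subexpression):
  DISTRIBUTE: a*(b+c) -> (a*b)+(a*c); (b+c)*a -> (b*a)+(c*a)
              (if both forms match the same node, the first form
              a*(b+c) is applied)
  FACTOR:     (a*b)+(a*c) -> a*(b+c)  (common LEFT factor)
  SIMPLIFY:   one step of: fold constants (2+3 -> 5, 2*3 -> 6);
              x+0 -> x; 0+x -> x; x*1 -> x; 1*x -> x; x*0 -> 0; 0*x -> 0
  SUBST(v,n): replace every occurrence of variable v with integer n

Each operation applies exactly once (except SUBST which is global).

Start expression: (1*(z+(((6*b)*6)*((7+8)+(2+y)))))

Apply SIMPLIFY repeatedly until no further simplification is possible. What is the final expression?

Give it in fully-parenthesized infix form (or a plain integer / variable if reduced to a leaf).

Answer: (z+(((6*b)*6)*(15+(2+y))))

Derivation:
Start: (1*(z+(((6*b)*6)*((7+8)+(2+y)))))
Step 1: at root: (1*(z+(((6*b)*6)*((7+8)+(2+y))))) -> (z+(((6*b)*6)*((7+8)+(2+y)))); overall: (1*(z+(((6*b)*6)*((7+8)+(2+y))))) -> (z+(((6*b)*6)*((7+8)+(2+y))))
Step 2: at RRL: (7+8) -> 15; overall: (z+(((6*b)*6)*((7+8)+(2+y)))) -> (z+(((6*b)*6)*(15+(2+y))))
Fixed point: (z+(((6*b)*6)*(15+(2+y))))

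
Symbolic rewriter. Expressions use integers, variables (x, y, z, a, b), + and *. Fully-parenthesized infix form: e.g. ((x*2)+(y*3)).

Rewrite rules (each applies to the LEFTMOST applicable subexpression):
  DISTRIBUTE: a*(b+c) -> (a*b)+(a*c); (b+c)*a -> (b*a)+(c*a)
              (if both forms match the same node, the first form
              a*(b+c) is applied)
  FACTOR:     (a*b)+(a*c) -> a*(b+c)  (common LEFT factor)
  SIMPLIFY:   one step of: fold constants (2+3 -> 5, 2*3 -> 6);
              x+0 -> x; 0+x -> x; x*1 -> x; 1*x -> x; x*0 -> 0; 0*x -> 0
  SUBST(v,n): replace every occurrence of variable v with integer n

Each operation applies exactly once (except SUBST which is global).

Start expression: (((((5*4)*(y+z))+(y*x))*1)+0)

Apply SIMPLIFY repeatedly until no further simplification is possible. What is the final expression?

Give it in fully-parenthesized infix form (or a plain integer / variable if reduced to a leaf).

Start: (((((5*4)*(y+z))+(y*x))*1)+0)
Step 1: at root: (((((5*4)*(y+z))+(y*x))*1)+0) -> ((((5*4)*(y+z))+(y*x))*1); overall: (((((5*4)*(y+z))+(y*x))*1)+0) -> ((((5*4)*(y+z))+(y*x))*1)
Step 2: at root: ((((5*4)*(y+z))+(y*x))*1) -> (((5*4)*(y+z))+(y*x)); overall: ((((5*4)*(y+z))+(y*x))*1) -> (((5*4)*(y+z))+(y*x))
Step 3: at LL: (5*4) -> 20; overall: (((5*4)*(y+z))+(y*x)) -> ((20*(y+z))+(y*x))
Fixed point: ((20*(y+z))+(y*x))

Answer: ((20*(y+z))+(y*x))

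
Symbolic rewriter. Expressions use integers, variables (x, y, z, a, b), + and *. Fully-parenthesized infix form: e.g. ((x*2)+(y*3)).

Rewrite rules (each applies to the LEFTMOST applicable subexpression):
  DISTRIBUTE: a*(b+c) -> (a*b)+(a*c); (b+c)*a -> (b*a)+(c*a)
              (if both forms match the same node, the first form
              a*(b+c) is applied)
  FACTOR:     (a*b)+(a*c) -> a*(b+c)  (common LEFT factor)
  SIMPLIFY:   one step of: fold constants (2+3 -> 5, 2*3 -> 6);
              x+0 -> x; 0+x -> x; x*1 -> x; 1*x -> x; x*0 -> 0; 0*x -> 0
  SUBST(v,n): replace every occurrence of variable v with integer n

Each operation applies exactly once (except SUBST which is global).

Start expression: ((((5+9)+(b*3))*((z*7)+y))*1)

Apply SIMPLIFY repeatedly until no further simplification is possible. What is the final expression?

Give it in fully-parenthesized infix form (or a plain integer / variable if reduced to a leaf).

Answer: ((14+(b*3))*((z*7)+y))

Derivation:
Start: ((((5+9)+(b*3))*((z*7)+y))*1)
Step 1: at root: ((((5+9)+(b*3))*((z*7)+y))*1) -> (((5+9)+(b*3))*((z*7)+y)); overall: ((((5+9)+(b*3))*((z*7)+y))*1) -> (((5+9)+(b*3))*((z*7)+y))
Step 2: at LL: (5+9) -> 14; overall: (((5+9)+(b*3))*((z*7)+y)) -> ((14+(b*3))*((z*7)+y))
Fixed point: ((14+(b*3))*((z*7)+y))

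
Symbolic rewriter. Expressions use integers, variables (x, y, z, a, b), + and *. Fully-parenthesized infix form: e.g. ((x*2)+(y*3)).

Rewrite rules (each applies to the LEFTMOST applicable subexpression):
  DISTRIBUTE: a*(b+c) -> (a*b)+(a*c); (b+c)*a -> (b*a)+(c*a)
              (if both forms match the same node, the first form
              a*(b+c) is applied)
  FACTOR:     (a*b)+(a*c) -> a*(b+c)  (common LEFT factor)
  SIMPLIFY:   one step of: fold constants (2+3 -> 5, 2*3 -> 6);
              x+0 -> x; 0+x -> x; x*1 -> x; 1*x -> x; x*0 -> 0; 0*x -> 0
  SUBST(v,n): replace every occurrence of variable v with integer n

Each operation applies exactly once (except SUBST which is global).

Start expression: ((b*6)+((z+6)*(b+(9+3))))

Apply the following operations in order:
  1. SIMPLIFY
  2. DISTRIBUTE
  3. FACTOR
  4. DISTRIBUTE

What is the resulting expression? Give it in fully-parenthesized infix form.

Start: ((b*6)+((z+6)*(b+(9+3))))
Apply SIMPLIFY at RRR (target: (9+3)): ((b*6)+((z+6)*(b+(9+3)))) -> ((b*6)+((z+6)*(b+12)))
Apply DISTRIBUTE at R (target: ((z+6)*(b+12))): ((b*6)+((z+6)*(b+12))) -> ((b*6)+(((z+6)*b)+((z+6)*12)))
Apply FACTOR at R (target: (((z+6)*b)+((z+6)*12))): ((b*6)+(((z+6)*b)+((z+6)*12))) -> ((b*6)+((z+6)*(b+12)))
Apply DISTRIBUTE at R (target: ((z+6)*(b+12))): ((b*6)+((z+6)*(b+12))) -> ((b*6)+(((z+6)*b)+((z+6)*12)))

Answer: ((b*6)+(((z+6)*b)+((z+6)*12)))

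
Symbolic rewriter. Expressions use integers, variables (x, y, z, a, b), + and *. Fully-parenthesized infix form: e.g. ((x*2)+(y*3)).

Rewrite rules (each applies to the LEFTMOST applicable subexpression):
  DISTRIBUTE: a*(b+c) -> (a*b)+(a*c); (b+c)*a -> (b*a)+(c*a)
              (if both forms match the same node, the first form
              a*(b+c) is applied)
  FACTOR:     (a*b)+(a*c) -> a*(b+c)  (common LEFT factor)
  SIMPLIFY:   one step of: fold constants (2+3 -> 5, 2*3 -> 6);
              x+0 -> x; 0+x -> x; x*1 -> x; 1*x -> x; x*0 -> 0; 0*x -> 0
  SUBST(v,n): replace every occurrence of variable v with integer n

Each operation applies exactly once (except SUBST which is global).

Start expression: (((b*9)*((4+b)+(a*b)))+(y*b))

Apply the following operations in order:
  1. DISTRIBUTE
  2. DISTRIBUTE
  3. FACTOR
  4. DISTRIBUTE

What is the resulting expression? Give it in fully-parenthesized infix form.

Start: (((b*9)*((4+b)+(a*b)))+(y*b))
Apply DISTRIBUTE at L (target: ((b*9)*((4+b)+(a*b)))): (((b*9)*((4+b)+(a*b)))+(y*b)) -> ((((b*9)*(4+b))+((b*9)*(a*b)))+(y*b))
Apply DISTRIBUTE at LL (target: ((b*9)*(4+b))): ((((b*9)*(4+b))+((b*9)*(a*b)))+(y*b)) -> (((((b*9)*4)+((b*9)*b))+((b*9)*(a*b)))+(y*b))
Apply FACTOR at LL (target: (((b*9)*4)+((b*9)*b))): (((((b*9)*4)+((b*9)*b))+((b*9)*(a*b)))+(y*b)) -> ((((b*9)*(4+b))+((b*9)*(a*b)))+(y*b))
Apply DISTRIBUTE at LL (target: ((b*9)*(4+b))): ((((b*9)*(4+b))+((b*9)*(a*b)))+(y*b)) -> (((((b*9)*4)+((b*9)*b))+((b*9)*(a*b)))+(y*b))

Answer: (((((b*9)*4)+((b*9)*b))+((b*9)*(a*b)))+(y*b))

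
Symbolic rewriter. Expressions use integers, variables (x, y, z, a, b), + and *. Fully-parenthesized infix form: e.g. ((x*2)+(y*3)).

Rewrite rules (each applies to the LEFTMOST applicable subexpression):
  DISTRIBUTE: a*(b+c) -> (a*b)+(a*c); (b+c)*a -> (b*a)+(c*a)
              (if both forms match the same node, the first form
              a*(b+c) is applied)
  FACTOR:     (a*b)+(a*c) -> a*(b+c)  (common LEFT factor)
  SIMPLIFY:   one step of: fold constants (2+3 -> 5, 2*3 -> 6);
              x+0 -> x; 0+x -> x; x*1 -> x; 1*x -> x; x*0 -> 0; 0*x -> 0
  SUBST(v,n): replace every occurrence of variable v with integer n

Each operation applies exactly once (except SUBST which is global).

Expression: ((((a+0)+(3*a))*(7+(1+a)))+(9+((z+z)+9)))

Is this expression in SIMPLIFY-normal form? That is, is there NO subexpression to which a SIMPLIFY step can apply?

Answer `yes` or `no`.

Answer: no

Derivation:
Expression: ((((a+0)+(3*a))*(7+(1+a)))+(9+((z+z)+9)))
Scanning for simplifiable subexpressions (pre-order)...
  at root: ((((a+0)+(3*a))*(7+(1+a)))+(9+((z+z)+9))) (not simplifiable)
  at L: (((a+0)+(3*a))*(7+(1+a))) (not simplifiable)
  at LL: ((a+0)+(3*a)) (not simplifiable)
  at LLL: (a+0) (SIMPLIFIABLE)
  at LLR: (3*a) (not simplifiable)
  at LR: (7+(1+a)) (not simplifiable)
  at LRR: (1+a) (not simplifiable)
  at R: (9+((z+z)+9)) (not simplifiable)
  at RR: ((z+z)+9) (not simplifiable)
  at RRL: (z+z) (not simplifiable)
Found simplifiable subexpr at path LLL: (a+0)
One SIMPLIFY step would give: (((a+(3*a))*(7+(1+a)))+(9+((z+z)+9)))
-> NOT in normal form.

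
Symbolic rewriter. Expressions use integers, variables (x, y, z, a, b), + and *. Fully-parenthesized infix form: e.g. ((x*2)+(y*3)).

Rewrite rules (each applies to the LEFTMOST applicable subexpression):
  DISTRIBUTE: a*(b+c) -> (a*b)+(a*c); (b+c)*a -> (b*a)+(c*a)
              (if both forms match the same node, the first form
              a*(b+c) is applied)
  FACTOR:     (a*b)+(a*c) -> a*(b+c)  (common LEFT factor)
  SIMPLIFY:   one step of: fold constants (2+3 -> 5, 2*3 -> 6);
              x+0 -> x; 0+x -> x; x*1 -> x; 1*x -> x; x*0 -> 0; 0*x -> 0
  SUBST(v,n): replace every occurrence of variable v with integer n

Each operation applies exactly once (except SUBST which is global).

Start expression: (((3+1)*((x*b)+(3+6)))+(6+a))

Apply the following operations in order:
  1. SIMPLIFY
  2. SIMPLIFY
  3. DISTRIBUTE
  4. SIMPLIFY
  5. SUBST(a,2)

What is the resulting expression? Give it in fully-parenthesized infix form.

Start: (((3+1)*((x*b)+(3+6)))+(6+a))
Apply SIMPLIFY at LL (target: (3+1)): (((3+1)*((x*b)+(3+6)))+(6+a)) -> ((4*((x*b)+(3+6)))+(6+a))
Apply SIMPLIFY at LRR (target: (3+6)): ((4*((x*b)+(3+6)))+(6+a)) -> ((4*((x*b)+9))+(6+a))
Apply DISTRIBUTE at L (target: (4*((x*b)+9))): ((4*((x*b)+9))+(6+a)) -> (((4*(x*b))+(4*9))+(6+a))
Apply SIMPLIFY at LR (target: (4*9)): (((4*(x*b))+(4*9))+(6+a)) -> (((4*(x*b))+36)+(6+a))
Apply SUBST(a,2): (((4*(x*b))+36)+(6+a)) -> (((4*(x*b))+36)+(6+2))

Answer: (((4*(x*b))+36)+(6+2))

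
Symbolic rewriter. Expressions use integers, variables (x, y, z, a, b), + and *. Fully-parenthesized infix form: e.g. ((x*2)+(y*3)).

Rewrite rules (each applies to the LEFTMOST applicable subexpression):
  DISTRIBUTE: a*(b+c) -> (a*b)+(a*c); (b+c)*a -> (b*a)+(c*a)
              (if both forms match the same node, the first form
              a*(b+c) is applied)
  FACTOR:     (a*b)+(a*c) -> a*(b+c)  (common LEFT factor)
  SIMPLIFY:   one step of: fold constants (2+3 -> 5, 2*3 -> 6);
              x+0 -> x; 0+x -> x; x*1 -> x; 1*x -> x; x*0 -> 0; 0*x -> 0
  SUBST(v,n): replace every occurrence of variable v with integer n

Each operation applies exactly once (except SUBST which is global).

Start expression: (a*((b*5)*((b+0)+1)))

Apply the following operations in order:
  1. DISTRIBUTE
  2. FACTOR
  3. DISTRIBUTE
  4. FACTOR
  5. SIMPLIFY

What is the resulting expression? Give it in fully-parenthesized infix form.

Start: (a*((b*5)*((b+0)+1)))
Apply DISTRIBUTE at R (target: ((b*5)*((b+0)+1))): (a*((b*5)*((b+0)+1))) -> (a*(((b*5)*(b+0))+((b*5)*1)))
Apply FACTOR at R (target: (((b*5)*(b+0))+((b*5)*1))): (a*(((b*5)*(b+0))+((b*5)*1))) -> (a*((b*5)*((b+0)+1)))
Apply DISTRIBUTE at R (target: ((b*5)*((b+0)+1))): (a*((b*5)*((b+0)+1))) -> (a*(((b*5)*(b+0))+((b*5)*1)))
Apply FACTOR at R (target: (((b*5)*(b+0))+((b*5)*1))): (a*(((b*5)*(b+0))+((b*5)*1))) -> (a*((b*5)*((b+0)+1)))
Apply SIMPLIFY at RRL (target: (b+0)): (a*((b*5)*((b+0)+1))) -> (a*((b*5)*(b+1)))

Answer: (a*((b*5)*(b+1)))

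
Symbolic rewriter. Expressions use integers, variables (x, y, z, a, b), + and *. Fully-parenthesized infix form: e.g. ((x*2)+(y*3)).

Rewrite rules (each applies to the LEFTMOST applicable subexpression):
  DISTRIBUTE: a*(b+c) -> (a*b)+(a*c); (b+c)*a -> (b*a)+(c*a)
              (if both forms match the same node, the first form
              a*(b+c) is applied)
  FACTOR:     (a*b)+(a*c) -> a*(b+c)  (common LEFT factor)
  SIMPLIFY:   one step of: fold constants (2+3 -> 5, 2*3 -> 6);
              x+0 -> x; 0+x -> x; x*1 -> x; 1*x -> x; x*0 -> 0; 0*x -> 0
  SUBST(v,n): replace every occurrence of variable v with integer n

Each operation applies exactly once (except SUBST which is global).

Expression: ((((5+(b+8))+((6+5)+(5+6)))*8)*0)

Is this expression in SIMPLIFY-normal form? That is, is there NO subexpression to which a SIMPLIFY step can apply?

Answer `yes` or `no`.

Expression: ((((5+(b+8))+((6+5)+(5+6)))*8)*0)
Scanning for simplifiable subexpressions (pre-order)...
  at root: ((((5+(b+8))+((6+5)+(5+6)))*8)*0) (SIMPLIFIABLE)
  at L: (((5+(b+8))+((6+5)+(5+6)))*8) (not simplifiable)
  at LL: ((5+(b+8))+((6+5)+(5+6))) (not simplifiable)
  at LLL: (5+(b+8)) (not simplifiable)
  at LLLR: (b+8) (not simplifiable)
  at LLR: ((6+5)+(5+6)) (not simplifiable)
  at LLRL: (6+5) (SIMPLIFIABLE)
  at LLRR: (5+6) (SIMPLIFIABLE)
Found simplifiable subexpr at path root: ((((5+(b+8))+((6+5)+(5+6)))*8)*0)
One SIMPLIFY step would give: 0
-> NOT in normal form.

Answer: no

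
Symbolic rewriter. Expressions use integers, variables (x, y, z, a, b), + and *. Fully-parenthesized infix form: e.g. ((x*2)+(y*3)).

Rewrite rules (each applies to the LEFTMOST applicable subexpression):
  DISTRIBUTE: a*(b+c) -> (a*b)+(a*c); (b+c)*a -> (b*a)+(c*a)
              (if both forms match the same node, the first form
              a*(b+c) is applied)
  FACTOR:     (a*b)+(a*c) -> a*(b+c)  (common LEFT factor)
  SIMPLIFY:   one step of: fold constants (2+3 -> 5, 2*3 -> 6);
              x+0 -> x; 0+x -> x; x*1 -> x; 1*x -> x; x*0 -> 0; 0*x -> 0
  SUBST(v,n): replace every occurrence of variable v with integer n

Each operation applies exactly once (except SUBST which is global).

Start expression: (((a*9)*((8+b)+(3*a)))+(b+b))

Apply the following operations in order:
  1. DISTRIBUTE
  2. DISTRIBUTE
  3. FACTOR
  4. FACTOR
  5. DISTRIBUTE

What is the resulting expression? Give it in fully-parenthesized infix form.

Answer: ((((a*9)*(8+b))+((a*9)*(3*a)))+(b+b))

Derivation:
Start: (((a*9)*((8+b)+(3*a)))+(b+b))
Apply DISTRIBUTE at L (target: ((a*9)*((8+b)+(3*a)))): (((a*9)*((8+b)+(3*a)))+(b+b)) -> ((((a*9)*(8+b))+((a*9)*(3*a)))+(b+b))
Apply DISTRIBUTE at LL (target: ((a*9)*(8+b))): ((((a*9)*(8+b))+((a*9)*(3*a)))+(b+b)) -> (((((a*9)*8)+((a*9)*b))+((a*9)*(3*a)))+(b+b))
Apply FACTOR at LL (target: (((a*9)*8)+((a*9)*b))): (((((a*9)*8)+((a*9)*b))+((a*9)*(3*a)))+(b+b)) -> ((((a*9)*(8+b))+((a*9)*(3*a)))+(b+b))
Apply FACTOR at L (target: (((a*9)*(8+b))+((a*9)*(3*a)))): ((((a*9)*(8+b))+((a*9)*(3*a)))+(b+b)) -> (((a*9)*((8+b)+(3*a)))+(b+b))
Apply DISTRIBUTE at L (target: ((a*9)*((8+b)+(3*a)))): (((a*9)*((8+b)+(3*a)))+(b+b)) -> ((((a*9)*(8+b))+((a*9)*(3*a)))+(b+b))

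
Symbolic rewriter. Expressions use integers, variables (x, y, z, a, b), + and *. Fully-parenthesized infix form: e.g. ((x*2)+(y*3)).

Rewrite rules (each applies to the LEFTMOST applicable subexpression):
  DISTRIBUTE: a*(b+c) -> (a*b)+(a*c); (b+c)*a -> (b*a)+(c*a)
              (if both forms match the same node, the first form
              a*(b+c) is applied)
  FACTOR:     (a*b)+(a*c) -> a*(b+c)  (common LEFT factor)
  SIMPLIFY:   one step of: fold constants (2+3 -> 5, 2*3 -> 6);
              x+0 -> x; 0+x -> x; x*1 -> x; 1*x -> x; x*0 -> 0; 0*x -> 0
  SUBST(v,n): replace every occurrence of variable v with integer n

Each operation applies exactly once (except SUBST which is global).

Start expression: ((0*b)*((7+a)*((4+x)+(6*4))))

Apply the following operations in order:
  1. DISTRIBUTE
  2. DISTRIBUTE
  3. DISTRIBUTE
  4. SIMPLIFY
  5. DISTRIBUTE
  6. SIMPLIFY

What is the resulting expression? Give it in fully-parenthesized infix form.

Start: ((0*b)*((7+a)*((4+x)+(6*4))))
Apply DISTRIBUTE at R (target: ((7+a)*((4+x)+(6*4)))): ((0*b)*((7+a)*((4+x)+(6*4)))) -> ((0*b)*(((7+a)*(4+x))+((7+a)*(6*4))))
Apply DISTRIBUTE at root (target: ((0*b)*(((7+a)*(4+x))+((7+a)*(6*4))))): ((0*b)*(((7+a)*(4+x))+((7+a)*(6*4)))) -> (((0*b)*((7+a)*(4+x)))+((0*b)*((7+a)*(6*4))))
Apply DISTRIBUTE at LR (target: ((7+a)*(4+x))): (((0*b)*((7+a)*(4+x)))+((0*b)*((7+a)*(6*4)))) -> (((0*b)*(((7+a)*4)+((7+a)*x)))+((0*b)*((7+a)*(6*4))))
Apply SIMPLIFY at LL (target: (0*b)): (((0*b)*(((7+a)*4)+((7+a)*x)))+((0*b)*((7+a)*(6*4)))) -> ((0*(((7+a)*4)+((7+a)*x)))+((0*b)*((7+a)*(6*4))))
Apply DISTRIBUTE at L (target: (0*(((7+a)*4)+((7+a)*x)))): ((0*(((7+a)*4)+((7+a)*x)))+((0*b)*((7+a)*(6*4)))) -> (((0*((7+a)*4))+(0*((7+a)*x)))+((0*b)*((7+a)*(6*4))))
Apply SIMPLIFY at LL (target: (0*((7+a)*4))): (((0*((7+a)*4))+(0*((7+a)*x)))+((0*b)*((7+a)*(6*4)))) -> ((0+(0*((7+a)*x)))+((0*b)*((7+a)*(6*4))))

Answer: ((0+(0*((7+a)*x)))+((0*b)*((7+a)*(6*4))))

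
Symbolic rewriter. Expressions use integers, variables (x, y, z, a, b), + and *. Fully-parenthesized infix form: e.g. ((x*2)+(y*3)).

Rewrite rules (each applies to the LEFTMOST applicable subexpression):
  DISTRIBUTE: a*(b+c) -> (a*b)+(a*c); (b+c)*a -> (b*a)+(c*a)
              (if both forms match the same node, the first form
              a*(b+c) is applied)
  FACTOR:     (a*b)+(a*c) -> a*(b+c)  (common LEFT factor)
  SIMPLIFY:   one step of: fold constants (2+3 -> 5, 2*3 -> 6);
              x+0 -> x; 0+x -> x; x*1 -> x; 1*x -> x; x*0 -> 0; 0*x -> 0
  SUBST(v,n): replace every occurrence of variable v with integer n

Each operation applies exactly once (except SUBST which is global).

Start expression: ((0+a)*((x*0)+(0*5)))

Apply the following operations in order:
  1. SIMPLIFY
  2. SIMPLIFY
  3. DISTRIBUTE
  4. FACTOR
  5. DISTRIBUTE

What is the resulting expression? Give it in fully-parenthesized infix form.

Answer: ((a*0)+(a*(0*5)))

Derivation:
Start: ((0+a)*((x*0)+(0*5)))
Apply SIMPLIFY at L (target: (0+a)): ((0+a)*((x*0)+(0*5))) -> (a*((x*0)+(0*5)))
Apply SIMPLIFY at RL (target: (x*0)): (a*((x*0)+(0*5))) -> (a*(0+(0*5)))
Apply DISTRIBUTE at root (target: (a*(0+(0*5)))): (a*(0+(0*5))) -> ((a*0)+(a*(0*5)))
Apply FACTOR at root (target: ((a*0)+(a*(0*5)))): ((a*0)+(a*(0*5))) -> (a*(0+(0*5)))
Apply DISTRIBUTE at root (target: (a*(0+(0*5)))): (a*(0+(0*5))) -> ((a*0)+(a*(0*5)))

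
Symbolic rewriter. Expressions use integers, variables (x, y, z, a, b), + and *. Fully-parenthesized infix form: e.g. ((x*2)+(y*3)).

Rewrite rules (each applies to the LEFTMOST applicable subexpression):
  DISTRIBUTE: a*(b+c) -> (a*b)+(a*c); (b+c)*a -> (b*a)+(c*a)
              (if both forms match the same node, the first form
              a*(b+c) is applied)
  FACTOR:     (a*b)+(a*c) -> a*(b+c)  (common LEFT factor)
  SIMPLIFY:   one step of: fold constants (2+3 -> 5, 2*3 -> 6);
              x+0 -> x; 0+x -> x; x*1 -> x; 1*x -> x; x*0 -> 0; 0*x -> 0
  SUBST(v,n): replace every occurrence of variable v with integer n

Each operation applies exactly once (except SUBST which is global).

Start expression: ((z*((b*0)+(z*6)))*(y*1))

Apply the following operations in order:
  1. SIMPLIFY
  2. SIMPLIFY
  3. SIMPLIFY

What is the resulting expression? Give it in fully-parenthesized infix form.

Start: ((z*((b*0)+(z*6)))*(y*1))
Apply SIMPLIFY at LRL (target: (b*0)): ((z*((b*0)+(z*6)))*(y*1)) -> ((z*(0+(z*6)))*(y*1))
Apply SIMPLIFY at LR (target: (0+(z*6))): ((z*(0+(z*6)))*(y*1)) -> ((z*(z*6))*(y*1))
Apply SIMPLIFY at R (target: (y*1)): ((z*(z*6))*(y*1)) -> ((z*(z*6))*y)

Answer: ((z*(z*6))*y)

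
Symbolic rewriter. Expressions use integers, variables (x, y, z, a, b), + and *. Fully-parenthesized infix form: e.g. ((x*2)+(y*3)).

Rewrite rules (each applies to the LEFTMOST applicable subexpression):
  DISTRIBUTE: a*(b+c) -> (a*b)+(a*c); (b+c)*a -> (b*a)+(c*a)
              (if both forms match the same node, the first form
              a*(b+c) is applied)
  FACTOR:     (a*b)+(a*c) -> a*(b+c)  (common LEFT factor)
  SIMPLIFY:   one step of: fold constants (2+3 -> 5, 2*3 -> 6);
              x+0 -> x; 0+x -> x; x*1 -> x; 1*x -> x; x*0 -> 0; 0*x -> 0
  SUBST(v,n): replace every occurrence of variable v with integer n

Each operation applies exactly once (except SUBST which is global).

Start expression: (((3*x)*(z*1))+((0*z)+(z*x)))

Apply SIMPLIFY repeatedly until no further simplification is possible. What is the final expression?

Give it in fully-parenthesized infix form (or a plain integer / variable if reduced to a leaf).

Answer: (((3*x)*z)+(z*x))

Derivation:
Start: (((3*x)*(z*1))+((0*z)+(z*x)))
Step 1: at LR: (z*1) -> z; overall: (((3*x)*(z*1))+((0*z)+(z*x))) -> (((3*x)*z)+((0*z)+(z*x)))
Step 2: at RL: (0*z) -> 0; overall: (((3*x)*z)+((0*z)+(z*x))) -> (((3*x)*z)+(0+(z*x)))
Step 3: at R: (0+(z*x)) -> (z*x); overall: (((3*x)*z)+(0+(z*x))) -> (((3*x)*z)+(z*x))
Fixed point: (((3*x)*z)+(z*x))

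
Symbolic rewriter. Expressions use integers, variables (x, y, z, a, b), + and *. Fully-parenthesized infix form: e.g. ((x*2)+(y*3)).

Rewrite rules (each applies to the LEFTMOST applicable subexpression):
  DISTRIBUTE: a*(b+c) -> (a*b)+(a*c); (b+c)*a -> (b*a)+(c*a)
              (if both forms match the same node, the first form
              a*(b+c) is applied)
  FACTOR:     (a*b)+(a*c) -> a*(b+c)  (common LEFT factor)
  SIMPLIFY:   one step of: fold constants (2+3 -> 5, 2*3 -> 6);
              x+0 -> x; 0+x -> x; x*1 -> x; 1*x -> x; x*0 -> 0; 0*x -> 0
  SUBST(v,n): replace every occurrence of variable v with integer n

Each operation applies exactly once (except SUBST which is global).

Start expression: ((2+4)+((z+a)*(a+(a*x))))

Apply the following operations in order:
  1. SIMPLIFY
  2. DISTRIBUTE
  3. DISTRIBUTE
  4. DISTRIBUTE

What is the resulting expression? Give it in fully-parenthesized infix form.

Answer: (6+(((z*a)+(a*a))+((z*(a*x))+(a*(a*x)))))

Derivation:
Start: ((2+4)+((z+a)*(a+(a*x))))
Apply SIMPLIFY at L (target: (2+4)): ((2+4)+((z+a)*(a+(a*x)))) -> (6+((z+a)*(a+(a*x))))
Apply DISTRIBUTE at R (target: ((z+a)*(a+(a*x)))): (6+((z+a)*(a+(a*x)))) -> (6+(((z+a)*a)+((z+a)*(a*x))))
Apply DISTRIBUTE at RL (target: ((z+a)*a)): (6+(((z+a)*a)+((z+a)*(a*x)))) -> (6+(((z*a)+(a*a))+((z+a)*(a*x))))
Apply DISTRIBUTE at RR (target: ((z+a)*(a*x))): (6+(((z*a)+(a*a))+((z+a)*(a*x)))) -> (6+(((z*a)+(a*a))+((z*(a*x))+(a*(a*x)))))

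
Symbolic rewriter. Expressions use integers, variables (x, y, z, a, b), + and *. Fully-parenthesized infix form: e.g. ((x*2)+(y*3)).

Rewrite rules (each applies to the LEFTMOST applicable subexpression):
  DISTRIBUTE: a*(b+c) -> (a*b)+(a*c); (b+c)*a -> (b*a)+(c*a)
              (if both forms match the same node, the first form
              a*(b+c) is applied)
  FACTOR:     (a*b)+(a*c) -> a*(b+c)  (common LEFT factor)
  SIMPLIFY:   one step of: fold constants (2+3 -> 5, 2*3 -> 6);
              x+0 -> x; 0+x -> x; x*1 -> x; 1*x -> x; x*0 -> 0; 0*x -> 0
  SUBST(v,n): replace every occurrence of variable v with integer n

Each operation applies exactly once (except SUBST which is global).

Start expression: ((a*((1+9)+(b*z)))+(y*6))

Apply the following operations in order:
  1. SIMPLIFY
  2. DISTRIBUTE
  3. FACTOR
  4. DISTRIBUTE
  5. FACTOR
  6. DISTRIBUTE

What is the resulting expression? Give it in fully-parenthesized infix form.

Start: ((a*((1+9)+(b*z)))+(y*6))
Apply SIMPLIFY at LRL (target: (1+9)): ((a*((1+9)+(b*z)))+(y*6)) -> ((a*(10+(b*z)))+(y*6))
Apply DISTRIBUTE at L (target: (a*(10+(b*z)))): ((a*(10+(b*z)))+(y*6)) -> (((a*10)+(a*(b*z)))+(y*6))
Apply FACTOR at L (target: ((a*10)+(a*(b*z)))): (((a*10)+(a*(b*z)))+(y*6)) -> ((a*(10+(b*z)))+(y*6))
Apply DISTRIBUTE at L (target: (a*(10+(b*z)))): ((a*(10+(b*z)))+(y*6)) -> (((a*10)+(a*(b*z)))+(y*6))
Apply FACTOR at L (target: ((a*10)+(a*(b*z)))): (((a*10)+(a*(b*z)))+(y*6)) -> ((a*(10+(b*z)))+(y*6))
Apply DISTRIBUTE at L (target: (a*(10+(b*z)))): ((a*(10+(b*z)))+(y*6)) -> (((a*10)+(a*(b*z)))+(y*6))

Answer: (((a*10)+(a*(b*z)))+(y*6))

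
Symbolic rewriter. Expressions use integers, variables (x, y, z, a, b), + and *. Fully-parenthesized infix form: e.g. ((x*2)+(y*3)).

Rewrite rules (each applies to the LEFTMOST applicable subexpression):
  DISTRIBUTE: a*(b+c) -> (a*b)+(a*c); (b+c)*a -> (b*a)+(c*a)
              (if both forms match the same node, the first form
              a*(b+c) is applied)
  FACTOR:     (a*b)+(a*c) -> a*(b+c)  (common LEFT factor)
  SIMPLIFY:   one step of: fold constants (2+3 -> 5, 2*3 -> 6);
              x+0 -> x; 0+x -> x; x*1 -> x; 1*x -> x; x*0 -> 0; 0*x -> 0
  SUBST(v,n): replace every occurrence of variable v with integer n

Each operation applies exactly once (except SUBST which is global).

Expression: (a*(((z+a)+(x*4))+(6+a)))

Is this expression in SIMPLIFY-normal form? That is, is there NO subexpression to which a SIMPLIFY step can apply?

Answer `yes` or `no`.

Answer: yes

Derivation:
Expression: (a*(((z+a)+(x*4))+(6+a)))
Scanning for simplifiable subexpressions (pre-order)...
  at root: (a*(((z+a)+(x*4))+(6+a))) (not simplifiable)
  at R: (((z+a)+(x*4))+(6+a)) (not simplifiable)
  at RL: ((z+a)+(x*4)) (not simplifiable)
  at RLL: (z+a) (not simplifiable)
  at RLR: (x*4) (not simplifiable)
  at RR: (6+a) (not simplifiable)
Result: no simplifiable subexpression found -> normal form.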